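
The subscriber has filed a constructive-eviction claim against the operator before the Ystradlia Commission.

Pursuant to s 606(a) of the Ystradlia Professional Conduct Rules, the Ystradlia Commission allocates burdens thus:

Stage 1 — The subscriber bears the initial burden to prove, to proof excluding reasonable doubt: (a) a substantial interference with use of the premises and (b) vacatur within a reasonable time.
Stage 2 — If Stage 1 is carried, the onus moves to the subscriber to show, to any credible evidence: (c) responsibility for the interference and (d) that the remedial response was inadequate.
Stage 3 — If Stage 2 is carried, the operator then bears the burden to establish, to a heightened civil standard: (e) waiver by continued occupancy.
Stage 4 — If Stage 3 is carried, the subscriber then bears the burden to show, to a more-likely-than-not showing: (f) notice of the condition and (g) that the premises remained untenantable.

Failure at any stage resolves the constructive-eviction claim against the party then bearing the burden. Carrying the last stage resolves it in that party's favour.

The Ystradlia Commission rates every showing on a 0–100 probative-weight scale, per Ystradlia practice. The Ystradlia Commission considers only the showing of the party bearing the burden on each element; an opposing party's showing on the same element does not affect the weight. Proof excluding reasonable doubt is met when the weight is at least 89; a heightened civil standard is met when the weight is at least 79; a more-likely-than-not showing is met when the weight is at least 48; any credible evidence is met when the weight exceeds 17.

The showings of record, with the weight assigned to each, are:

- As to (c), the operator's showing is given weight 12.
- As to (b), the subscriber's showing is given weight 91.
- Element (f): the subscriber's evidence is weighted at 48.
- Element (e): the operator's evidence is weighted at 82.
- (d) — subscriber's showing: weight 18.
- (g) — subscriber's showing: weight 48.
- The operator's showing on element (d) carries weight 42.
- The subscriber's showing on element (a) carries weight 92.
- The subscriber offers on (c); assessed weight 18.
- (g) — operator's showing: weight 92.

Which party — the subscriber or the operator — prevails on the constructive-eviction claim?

subscriber

At Stage 1 the subscriber must meet proof excluding reasonable doubt (weight is at least 89): on (a) the weight is 92, which does reach 89, so (a) meets the standard; on (b) the weight is 91, ≥ 89, so (b) meets the standard.
  All elements met. The subscriber retains the burden for Stage 2.
At Stage 2 the subscriber must meet any credible evidence (weight exceeds 17): on (c) the weight is 18 (the operator's 12 is given no effect), which does exceed 17, so (c) meets the standard; on (d) the weight is 18 (the operator's 42 is given no effect), which does exceed 17, so (d) meets the standard.
  All elements met. The burden passes to the operator.
At Stage 3 the operator must meet a heightened civil standard (weight is at least 79): on (e) the weight is 82, which does reach 79, so (e) meets the standard.
  Stage 3 carried; the burden shifts to the subscriber.
At Stage 4 the subscriber must meet a more-likely-than-not showing (weight is at least 48): on (f) the weight is 48, ≥ 48, so (f) meets the standard; on (g) the weight is 48 (the operator's 92 is given no effect), which does reach 48, so (g) meets the standard.
  Stage 4 carried; the final stage is satisfied.
All stages carried — the subscriber prevails.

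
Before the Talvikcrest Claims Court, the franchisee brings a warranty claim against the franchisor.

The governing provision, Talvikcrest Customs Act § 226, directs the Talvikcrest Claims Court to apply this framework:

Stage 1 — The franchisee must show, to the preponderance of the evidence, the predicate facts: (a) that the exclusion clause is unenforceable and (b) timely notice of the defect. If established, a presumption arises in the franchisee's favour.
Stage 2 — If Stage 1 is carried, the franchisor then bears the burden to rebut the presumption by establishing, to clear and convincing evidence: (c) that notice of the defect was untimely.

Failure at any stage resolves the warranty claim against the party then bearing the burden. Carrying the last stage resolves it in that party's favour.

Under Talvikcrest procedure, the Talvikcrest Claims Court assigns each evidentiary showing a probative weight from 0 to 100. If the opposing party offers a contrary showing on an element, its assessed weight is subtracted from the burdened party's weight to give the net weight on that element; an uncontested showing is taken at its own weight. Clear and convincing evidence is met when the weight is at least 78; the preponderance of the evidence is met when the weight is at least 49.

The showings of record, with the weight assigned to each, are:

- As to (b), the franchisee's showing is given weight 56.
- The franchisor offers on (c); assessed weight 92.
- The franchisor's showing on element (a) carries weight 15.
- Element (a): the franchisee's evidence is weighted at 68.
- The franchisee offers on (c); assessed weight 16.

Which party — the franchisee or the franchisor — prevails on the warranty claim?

Stage 1 — burden on franchisee; standard: the preponderance of the evidence (weight is at least 49).
    (a): 68 − 15 = 53 ≥ 49 [met]
    (b): 56 ≥ 49 [met]
  Stage 1 carried; the burden shifts to the franchisor.
Stage 2 — burden on franchisor; standard: clear and convincing evidence (weight is at least 78).
    (c): 92 − 16 = 76 < 78 [not met]
  The franchisor does not carry Stage 2.
The franchisee prevails.

franchisee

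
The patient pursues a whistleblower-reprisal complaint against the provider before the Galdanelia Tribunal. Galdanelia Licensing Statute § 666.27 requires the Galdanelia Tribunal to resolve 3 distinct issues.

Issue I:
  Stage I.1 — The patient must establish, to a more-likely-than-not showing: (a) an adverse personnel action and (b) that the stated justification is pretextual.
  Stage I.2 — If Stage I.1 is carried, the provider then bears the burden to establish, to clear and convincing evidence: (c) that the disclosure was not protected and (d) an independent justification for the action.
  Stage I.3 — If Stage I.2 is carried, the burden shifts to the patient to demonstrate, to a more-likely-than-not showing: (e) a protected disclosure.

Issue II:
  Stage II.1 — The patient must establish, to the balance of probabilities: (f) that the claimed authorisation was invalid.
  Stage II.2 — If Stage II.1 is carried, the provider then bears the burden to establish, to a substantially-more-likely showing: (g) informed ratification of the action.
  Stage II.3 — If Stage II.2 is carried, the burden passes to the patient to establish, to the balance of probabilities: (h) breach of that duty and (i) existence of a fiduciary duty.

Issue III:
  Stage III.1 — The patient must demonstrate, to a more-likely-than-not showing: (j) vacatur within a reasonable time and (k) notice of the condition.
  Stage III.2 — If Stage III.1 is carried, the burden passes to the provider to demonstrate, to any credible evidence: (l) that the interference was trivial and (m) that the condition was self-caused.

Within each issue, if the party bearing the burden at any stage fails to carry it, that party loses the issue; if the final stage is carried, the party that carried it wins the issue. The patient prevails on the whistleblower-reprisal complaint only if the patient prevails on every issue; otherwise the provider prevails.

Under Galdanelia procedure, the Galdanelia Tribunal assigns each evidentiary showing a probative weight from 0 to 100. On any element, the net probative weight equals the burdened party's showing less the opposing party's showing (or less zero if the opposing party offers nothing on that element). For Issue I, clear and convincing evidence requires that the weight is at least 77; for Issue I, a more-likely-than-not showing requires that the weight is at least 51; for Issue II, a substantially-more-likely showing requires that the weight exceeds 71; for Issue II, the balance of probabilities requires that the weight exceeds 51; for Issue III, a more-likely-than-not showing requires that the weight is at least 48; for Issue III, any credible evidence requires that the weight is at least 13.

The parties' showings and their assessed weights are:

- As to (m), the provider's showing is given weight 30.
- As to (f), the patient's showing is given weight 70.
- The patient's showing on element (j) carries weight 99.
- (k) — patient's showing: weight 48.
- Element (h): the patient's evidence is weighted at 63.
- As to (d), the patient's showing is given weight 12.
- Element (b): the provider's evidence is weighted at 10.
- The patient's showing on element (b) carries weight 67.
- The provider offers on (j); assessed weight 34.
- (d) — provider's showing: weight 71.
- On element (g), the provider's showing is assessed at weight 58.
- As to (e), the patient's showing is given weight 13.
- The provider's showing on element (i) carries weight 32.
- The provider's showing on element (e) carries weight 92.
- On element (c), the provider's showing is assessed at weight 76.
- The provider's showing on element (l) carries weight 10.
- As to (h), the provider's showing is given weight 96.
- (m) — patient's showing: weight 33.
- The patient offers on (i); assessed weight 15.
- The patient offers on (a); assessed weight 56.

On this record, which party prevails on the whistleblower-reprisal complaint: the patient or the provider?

— Issue I —
Stage I.1 (patient, a more-likely-than-not showing, weight is at least 51): (a) 56 ≥ 51 — meets; (b) net 67−10=57 ≥ 51 — meets.
  The patient carries Stage I.1; the provider now bears the burden.
Stage I.2 (provider, clear and convincing evidence, weight is at least 77): (c) 76 < 77 — fails; (d) net 71−12=59 < 77 — fails.
  Stage I.2 not carried; the provider fails its burden.
The patient prevails on this issue.
— Issue II —
Stage II.1 (patient, the balance of probabilities, weight exceeds 51): (f) 70 > 51 — meets.
  Stage II.1 carried; the burden shifts to the provider.
Stage II.2 (provider, a substantially-more-likely showing, weight exceeds 71): (g) 58 ≤ 71 — fails.
  The provider does not carry Stage II.2.
The analysis ends at Stage II.2; the patient prevails on this issue.
— Issue III —
Stage III.1 (patient, a more-likely-than-not showing, weight is at least 48): (j) net 99−34=65 ≥ 48 — meets; (k) 48 ≥ 48 — meets.
  Stage III.1 is satisfied; the onus moves to the provider.
Stage III.2 (provider, any credible evidence, weight is at least 13): (l) 10 < 13 — fails; (m) net 30−33=-3 < 13 — fails.
  Stage III.2 not carried; the provider fails its burden.
The patient prevails on this issue.
Per-issue: Issue I → patient; Issue II → patient; Issue III → patient. The patient must prevail on every issue; overall, the patient prevails.

patient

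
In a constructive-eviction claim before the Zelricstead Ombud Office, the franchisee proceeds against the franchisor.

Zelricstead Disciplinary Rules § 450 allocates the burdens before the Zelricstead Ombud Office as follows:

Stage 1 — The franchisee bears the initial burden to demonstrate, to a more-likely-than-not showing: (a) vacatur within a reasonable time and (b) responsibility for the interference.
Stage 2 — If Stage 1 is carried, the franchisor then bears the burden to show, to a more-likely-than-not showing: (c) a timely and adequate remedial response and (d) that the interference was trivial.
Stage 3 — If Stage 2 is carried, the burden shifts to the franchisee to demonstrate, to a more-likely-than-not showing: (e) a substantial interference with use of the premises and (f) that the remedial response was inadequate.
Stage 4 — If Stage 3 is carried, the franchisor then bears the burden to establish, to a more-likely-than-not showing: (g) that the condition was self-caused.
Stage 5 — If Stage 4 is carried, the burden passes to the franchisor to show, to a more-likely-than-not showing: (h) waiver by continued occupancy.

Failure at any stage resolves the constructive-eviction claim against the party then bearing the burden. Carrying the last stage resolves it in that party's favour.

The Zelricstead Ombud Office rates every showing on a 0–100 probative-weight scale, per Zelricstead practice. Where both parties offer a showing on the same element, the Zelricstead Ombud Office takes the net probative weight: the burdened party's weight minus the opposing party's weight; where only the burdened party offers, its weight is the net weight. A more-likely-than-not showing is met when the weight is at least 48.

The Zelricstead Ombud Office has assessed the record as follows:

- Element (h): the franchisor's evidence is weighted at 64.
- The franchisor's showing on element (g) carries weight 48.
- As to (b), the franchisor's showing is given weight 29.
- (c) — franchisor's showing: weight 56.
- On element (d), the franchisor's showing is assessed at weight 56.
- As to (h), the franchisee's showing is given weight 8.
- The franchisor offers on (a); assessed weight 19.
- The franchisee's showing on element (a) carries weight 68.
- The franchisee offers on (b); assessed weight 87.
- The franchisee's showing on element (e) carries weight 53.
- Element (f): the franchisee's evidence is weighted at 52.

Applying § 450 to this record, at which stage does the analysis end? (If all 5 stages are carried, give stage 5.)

At Stage 1 the franchisee must meet a more-likely-than-not showing (weight is at least 48): on (a) the weight is 68 less the opposing 19 gives net 49, which does reach 48, so (a) meets the standard; on (b) the weight is 87 less the opposing 29 gives net 58, which does reach 48, so (b) meets the standard.
  Stage 1 carried; the burden shifts to the franchisor.
At Stage 2 the franchisor must meet a more-likely-than-not showing (weight is at least 48): on (c) the weight is 56, ≥ 48, so (c) meets the standard; on (d) the weight is 56, which does reach 48, so (d) meets the standard.
  All elements met. The burden passes to the franchisee.
At Stage 3 the franchisee must meet a more-likely-than-not showing (weight is at least 48): on (e) the weight is 53, which does reach 48, so (e) meets the standard; on (f) the weight is 52, ≥ 48, so (f) meets the standard.
  Stage 3 is satisfied; the onus moves to the franchisor.
At Stage 4 the franchisor must meet a more-likely-than-not showing (weight is at least 48): on (g) the weight is 48, which does reach 48, so (g) meets the standard.
  All elements met. The franchisor retains the burden for Stage 5.
At Stage 5 the franchisor must meet a more-likely-than-not showing (weight is at least 48): on (h) the weight is 64 less the opposing 8 gives net 56, which does reach 48, so (h) meets the standard.
  Stage 5 carried; the final stage is satisfied.
All stages carried — the franchisor prevails.

stage 5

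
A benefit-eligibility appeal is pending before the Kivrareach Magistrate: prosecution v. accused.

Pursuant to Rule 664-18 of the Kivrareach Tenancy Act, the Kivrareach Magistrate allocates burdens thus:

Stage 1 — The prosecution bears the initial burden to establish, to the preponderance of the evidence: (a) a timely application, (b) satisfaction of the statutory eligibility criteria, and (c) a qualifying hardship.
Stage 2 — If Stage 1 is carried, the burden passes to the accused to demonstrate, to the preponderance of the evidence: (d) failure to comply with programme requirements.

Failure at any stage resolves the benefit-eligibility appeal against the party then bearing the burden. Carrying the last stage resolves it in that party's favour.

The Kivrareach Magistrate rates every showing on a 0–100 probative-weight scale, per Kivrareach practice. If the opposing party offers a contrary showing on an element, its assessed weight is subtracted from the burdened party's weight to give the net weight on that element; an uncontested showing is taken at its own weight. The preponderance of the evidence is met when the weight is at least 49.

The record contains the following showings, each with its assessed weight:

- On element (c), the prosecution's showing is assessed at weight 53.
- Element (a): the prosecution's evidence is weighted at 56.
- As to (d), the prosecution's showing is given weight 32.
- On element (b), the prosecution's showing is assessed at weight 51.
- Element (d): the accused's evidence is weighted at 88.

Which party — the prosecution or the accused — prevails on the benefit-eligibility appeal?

accused

Stage 1 (prosecution, the preponderance of the evidence, weight is at least 49): (a) 56 ≥ 49 — meets; (b) 51 ≥ 49 — meets; (c) 53 ≥ 49 — meets.
  Stage 1 is satisfied; the onus moves to the accused.
Stage 2 (accused, the preponderance of the evidence, weight is at least 49): (d) net 88−32=56 ≥ 49 — meets.
  The accused carries the last stage.
All stages carried — the accused prevails.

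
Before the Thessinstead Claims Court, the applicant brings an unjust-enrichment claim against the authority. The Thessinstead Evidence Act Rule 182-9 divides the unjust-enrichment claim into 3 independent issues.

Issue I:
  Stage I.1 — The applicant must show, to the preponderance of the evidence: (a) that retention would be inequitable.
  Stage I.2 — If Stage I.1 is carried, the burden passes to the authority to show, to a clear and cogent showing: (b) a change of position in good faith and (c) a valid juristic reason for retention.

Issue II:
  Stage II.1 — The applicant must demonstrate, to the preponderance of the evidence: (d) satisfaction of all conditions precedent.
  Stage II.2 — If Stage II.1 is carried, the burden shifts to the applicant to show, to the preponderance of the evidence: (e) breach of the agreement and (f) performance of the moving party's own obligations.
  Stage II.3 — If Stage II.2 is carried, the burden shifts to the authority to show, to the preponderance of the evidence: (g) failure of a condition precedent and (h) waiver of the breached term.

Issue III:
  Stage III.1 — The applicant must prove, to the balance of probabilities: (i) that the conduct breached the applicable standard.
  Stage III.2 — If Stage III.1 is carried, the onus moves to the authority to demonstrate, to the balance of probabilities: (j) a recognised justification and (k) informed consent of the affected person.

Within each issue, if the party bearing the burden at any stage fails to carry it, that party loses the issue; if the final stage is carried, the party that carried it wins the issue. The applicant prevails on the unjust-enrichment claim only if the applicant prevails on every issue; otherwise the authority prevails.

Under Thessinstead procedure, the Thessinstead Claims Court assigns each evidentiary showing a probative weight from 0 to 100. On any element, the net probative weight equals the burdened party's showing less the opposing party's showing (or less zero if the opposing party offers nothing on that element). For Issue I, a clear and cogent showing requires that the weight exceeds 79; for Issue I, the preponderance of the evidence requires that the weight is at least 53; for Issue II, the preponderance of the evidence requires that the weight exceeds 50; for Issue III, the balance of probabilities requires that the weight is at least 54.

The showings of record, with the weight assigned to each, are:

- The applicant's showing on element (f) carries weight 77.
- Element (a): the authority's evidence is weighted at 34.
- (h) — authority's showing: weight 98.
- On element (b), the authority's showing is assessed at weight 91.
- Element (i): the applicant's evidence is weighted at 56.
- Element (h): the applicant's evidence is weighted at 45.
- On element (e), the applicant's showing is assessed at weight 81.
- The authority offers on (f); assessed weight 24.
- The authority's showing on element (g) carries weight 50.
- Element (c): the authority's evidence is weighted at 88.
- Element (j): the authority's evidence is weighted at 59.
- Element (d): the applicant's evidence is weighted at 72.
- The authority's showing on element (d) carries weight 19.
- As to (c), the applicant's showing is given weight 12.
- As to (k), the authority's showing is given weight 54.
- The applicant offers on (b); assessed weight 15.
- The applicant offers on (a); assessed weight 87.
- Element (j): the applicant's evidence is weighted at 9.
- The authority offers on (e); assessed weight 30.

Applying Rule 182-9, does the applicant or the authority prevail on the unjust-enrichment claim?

applicant

— Issue I —
Stage I.1 (applicant, the preponderance of the evidence, weight is at least 53): (a) net 87−34=53 ≥ 53 — meets.
  All elements met. The burden passes to the authority.
Stage I.2 (authority, a clear and cogent showing, weight exceeds 79): (b) net 91−15=76 ≤ 79 — fails; (c) net 88−12=76 ≤ 79 — fails.
  The authority does not carry Stage I.2.
The applicant prevails on this issue.
— Issue II —
At Stage II.1 the applicant must meet the preponderance of the evidence (weight exceeds 50): on (d) the weight is 72 less the opposing 19 gives net 53, which does exceed 50, so (d) meets the standard.
  Stage II.1 is satisfied; the applicant continues to bear the burden.
At Stage II.2 the applicant must meet the preponderance of the evidence (weight exceeds 50): on (e) the weight is 81 less the opposing 30 gives net 51, > 50, so (e) meets the standard; on (f) the weight is 77 less the opposing 24 gives net 53, > 50, so (f) meets the standard.
  The applicant carries Stage II.2; the authority now bears the burden.
At Stage II.3 the authority must meet the preponderance of the evidence (weight exceeds 50): on (g) the weight is 50, ≤ 50, so (g) does not meet the standard; on (h) the weight is 98 less the opposing 45 gives net 53, > 50, so (h) meets the standard.
  Not every element is met, so the authority fails to carry Stage II.3.
The analysis ends at Stage II.3; the applicant prevails on this issue.
— Issue III —
Stage III.1 (applicant, the balance of probabilities, weight is at least 54): (i) 56 ≥ 54 — meets.
  Stage III.1 is satisfied; the onus moves to the authority.
Stage III.2 (authority, the balance of probabilities, weight is at least 54): (j) net 59−9=50 < 54 — fails; (k) 54 ≥ 54 — meets.
  The authority does not carry Stage III.2.
So the applicant prevails on this issue.
Per-issue: Issue I → applicant; Issue II → applicant; Issue III → applicant. The applicant must prevail on every issue; overall, the applicant prevails.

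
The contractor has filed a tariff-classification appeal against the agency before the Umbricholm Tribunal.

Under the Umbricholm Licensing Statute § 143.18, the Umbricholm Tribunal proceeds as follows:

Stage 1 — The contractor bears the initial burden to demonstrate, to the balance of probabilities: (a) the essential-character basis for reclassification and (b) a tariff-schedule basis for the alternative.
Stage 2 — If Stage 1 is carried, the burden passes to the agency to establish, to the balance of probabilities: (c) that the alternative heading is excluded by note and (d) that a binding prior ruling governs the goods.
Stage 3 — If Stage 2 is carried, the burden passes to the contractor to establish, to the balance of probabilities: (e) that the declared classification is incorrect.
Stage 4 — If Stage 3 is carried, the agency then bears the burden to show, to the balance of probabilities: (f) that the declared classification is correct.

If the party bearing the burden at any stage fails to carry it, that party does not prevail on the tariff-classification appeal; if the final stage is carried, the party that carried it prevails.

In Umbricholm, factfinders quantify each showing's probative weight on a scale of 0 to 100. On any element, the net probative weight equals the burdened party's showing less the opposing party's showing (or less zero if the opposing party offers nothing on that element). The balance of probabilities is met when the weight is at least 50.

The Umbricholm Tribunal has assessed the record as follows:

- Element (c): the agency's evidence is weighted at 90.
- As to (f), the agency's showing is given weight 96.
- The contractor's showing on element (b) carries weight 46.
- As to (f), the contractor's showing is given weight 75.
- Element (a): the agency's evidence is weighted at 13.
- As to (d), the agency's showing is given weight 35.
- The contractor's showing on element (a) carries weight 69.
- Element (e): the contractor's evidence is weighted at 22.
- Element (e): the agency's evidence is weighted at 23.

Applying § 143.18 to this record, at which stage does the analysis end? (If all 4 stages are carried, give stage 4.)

At Stage 1 the contractor must meet the balance of probabilities (weight is at least 50): on (a) the weight is 69 less the opposing 13 gives net 56, which does reach 50, so (a) meets the standard; on (b) the weight is 46, < 50, so (b) does not meet the standard.
  Not every element is met, so the contractor fails to carry Stage 1.
The agency prevails.

stage 1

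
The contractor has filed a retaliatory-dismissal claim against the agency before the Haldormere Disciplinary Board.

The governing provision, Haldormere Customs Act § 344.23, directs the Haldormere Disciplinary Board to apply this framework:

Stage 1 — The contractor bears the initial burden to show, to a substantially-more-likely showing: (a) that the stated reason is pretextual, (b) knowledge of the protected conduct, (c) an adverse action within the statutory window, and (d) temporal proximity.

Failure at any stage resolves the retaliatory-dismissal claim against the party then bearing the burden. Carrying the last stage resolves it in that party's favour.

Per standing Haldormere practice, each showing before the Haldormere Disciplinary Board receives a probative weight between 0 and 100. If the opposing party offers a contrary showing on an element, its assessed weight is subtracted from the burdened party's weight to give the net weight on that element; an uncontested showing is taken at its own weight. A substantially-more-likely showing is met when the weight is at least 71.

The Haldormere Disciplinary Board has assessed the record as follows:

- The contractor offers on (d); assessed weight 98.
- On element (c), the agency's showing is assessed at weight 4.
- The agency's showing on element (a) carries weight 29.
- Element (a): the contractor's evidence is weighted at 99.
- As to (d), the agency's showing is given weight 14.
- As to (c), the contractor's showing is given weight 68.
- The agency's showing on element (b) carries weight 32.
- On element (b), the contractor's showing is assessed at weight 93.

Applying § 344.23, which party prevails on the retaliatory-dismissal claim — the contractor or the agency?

agency

At Stage 1 the contractor must meet a substantially-more-likely showing (weight is at least 71): on (a) the weight is 99 less the opposing 29 gives net 70, < 71, so (a) does not meet the standard; on (b) the weight is 93 less the opposing 32 gives net 61, < 71, so (b) does not meet the standard; on (c) the weight is 68 less the opposing 4 gives net 64, which does not reach 71, so (c) does not meet the standard; on (d) the weight is 98 less the opposing 14 gives net 84, which does reach 71, so (d) meets the standard.
  Not every element is met, so the contractor fails to carry Stage 1.
The agency prevails.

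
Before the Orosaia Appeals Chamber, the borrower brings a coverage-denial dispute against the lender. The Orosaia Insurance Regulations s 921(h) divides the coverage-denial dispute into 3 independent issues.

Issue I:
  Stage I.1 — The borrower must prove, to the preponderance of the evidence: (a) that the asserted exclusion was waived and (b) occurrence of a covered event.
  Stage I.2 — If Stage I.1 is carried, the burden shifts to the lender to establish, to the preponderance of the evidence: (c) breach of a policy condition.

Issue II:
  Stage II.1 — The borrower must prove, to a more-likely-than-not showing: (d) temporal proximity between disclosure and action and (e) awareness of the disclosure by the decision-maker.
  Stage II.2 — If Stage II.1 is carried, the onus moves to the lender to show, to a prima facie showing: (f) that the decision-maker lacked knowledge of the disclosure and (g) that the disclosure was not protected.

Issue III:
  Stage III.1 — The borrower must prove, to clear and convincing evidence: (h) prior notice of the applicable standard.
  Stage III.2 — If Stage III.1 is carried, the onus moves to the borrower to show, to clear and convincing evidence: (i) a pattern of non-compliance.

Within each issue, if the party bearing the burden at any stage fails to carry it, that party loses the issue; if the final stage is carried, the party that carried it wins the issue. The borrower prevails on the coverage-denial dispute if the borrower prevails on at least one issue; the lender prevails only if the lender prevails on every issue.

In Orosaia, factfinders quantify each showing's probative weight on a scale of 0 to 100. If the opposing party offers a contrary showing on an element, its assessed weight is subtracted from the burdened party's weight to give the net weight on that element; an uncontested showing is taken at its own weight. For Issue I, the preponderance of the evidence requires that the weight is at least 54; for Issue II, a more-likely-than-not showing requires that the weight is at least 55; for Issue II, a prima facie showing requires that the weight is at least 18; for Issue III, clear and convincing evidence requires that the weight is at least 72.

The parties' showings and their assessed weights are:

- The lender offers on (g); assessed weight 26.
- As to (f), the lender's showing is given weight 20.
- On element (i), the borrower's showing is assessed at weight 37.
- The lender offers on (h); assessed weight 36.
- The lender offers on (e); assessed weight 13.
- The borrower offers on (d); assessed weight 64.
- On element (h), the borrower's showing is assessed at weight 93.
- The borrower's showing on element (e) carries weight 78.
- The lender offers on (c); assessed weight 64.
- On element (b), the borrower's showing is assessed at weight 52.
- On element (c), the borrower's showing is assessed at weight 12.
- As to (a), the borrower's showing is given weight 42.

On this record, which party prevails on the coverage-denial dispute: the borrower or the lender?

lender

— Issue I —
Stage I.1 — burden on borrower; standard: the preponderance of the evidence (weight is at least 54).
    (a): 42 < 54 [not met]
    (b): 52 < 54 [not met]
  The borrower does not carry Stage I.1.
So the lender prevails on this issue.
— Issue II —
At Stage II.1 the borrower must meet a more-likely-than-not showing (weight is at least 55): on (d) the weight is 64, which does reach 55, so (d) meets the standard; on (e) the weight is 78 less the opposing 13 gives net 65, which does reach 55, so (e) meets the standard.
  Stage II.1 is satisfied; the onus moves to the lender.
At Stage II.2 the lender must meet a prima facie showing (weight is at least 18): on (f) the weight is 20, ≥ 18, so (f) meets the standard; on (g) the weight is 26, ≥ 18, so (g) meets the standard.
  All elements met at the final stage.
All stages carried — the lender prevails on this issue.
— Issue III —
At Stage III.1 the borrower must meet clear and convincing evidence (weight is at least 72): on (h) the weight is 93 less the opposing 36 gives net 57, < 72, so (h) does not meet the standard.
  The borrower does not carry Stage III.1.
The analysis ends at Stage III.1; the lender prevails on this issue.
Per-issue: Issue I → lender; Issue II → lender; Issue III → lender. The borrower must prevail on at least one issue; overall, the lender prevails.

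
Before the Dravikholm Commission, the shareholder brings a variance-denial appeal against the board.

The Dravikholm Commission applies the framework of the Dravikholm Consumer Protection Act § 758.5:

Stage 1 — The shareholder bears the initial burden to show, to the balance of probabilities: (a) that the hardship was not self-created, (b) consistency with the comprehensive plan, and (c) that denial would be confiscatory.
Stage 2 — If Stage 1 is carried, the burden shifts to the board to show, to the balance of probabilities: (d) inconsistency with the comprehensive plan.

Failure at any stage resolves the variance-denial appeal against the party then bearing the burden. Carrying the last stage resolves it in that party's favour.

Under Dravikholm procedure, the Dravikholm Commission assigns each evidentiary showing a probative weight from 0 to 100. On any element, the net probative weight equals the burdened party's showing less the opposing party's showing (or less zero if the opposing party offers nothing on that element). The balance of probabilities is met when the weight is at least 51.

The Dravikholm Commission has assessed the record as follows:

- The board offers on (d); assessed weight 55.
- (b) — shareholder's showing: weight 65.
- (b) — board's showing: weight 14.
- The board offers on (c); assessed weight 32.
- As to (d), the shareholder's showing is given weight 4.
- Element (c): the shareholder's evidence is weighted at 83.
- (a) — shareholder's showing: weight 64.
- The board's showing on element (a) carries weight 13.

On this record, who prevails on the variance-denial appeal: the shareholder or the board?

board

Stage 1 (shareholder, the balance of probabilities, weight is at least 51): (a) net 64−13=51 ≥ 51 — meets; (b) net 65−14=51 ≥ 51 — meets; (c) net 83−32=51 ≥ 51 — meets.
  Stage 1 carried; the burden shifts to the board.
Stage 2 (board, the balance of probabilities, weight is at least 51): (d) net 55−4=51 ≥ 51 — meets.
  The board carries the last stage.
With every stage satisfied, the board prevails.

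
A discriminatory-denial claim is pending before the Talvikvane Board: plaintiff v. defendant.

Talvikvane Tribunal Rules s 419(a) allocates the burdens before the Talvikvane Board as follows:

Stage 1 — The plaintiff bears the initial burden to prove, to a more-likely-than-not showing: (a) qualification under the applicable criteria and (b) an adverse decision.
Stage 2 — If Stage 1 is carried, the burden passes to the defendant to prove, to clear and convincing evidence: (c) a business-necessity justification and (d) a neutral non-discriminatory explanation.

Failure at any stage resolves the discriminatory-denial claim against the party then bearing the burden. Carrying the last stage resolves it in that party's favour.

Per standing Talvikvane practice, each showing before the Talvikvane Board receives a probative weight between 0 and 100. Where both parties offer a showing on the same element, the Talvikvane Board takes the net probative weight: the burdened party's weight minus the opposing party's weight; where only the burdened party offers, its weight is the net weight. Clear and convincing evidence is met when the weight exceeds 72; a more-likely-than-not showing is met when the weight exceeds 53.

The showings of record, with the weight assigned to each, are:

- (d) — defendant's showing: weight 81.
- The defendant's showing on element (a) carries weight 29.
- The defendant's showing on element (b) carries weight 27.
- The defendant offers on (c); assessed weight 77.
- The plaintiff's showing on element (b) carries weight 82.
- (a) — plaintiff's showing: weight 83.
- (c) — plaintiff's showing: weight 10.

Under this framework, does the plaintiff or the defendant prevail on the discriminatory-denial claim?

plaintiff

Stage 1 (plaintiff, a more-likely-than-not showing, weight exceeds 53): (a) net 83−29=54 > 53 — meets; (b) net 82−27=55 > 53 — meets.
  All elements met. The burden passes to the defendant.
Stage 2 (defendant, clear and convincing evidence, weight exceeds 72): (c) net 77−10=67 ≤ 72 — fails; (d) 81 > 72 — meets.
  Stage 2 not carried; the defendant fails its burden.
The analysis ends at Stage 2; the plaintiff prevails.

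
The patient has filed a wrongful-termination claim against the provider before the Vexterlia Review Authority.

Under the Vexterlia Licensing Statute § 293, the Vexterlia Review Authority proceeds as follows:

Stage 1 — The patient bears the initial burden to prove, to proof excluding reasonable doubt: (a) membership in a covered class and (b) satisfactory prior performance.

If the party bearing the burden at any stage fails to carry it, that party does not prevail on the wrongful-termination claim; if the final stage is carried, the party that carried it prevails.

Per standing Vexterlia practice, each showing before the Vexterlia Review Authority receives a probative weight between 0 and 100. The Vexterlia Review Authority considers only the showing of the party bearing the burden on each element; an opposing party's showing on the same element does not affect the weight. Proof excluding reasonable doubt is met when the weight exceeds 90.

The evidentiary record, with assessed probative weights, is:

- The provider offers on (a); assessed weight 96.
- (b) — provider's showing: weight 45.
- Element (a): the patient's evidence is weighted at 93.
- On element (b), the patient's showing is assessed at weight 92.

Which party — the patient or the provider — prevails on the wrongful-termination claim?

patient

At Stage 1 the patient must meet proof excluding reasonable doubt (weight exceeds 90): on (a) the weight is 93 (the provider's 96 is given no effect), which does exceed 90, so (a) meets the standard; on (b) the weight is 92 (the provider's 45 is given no effect), which does exceed 90, so (b) meets the standard.
  Stage 1 carried; the final stage is satisfied.
With every stage satisfied, the patient prevails.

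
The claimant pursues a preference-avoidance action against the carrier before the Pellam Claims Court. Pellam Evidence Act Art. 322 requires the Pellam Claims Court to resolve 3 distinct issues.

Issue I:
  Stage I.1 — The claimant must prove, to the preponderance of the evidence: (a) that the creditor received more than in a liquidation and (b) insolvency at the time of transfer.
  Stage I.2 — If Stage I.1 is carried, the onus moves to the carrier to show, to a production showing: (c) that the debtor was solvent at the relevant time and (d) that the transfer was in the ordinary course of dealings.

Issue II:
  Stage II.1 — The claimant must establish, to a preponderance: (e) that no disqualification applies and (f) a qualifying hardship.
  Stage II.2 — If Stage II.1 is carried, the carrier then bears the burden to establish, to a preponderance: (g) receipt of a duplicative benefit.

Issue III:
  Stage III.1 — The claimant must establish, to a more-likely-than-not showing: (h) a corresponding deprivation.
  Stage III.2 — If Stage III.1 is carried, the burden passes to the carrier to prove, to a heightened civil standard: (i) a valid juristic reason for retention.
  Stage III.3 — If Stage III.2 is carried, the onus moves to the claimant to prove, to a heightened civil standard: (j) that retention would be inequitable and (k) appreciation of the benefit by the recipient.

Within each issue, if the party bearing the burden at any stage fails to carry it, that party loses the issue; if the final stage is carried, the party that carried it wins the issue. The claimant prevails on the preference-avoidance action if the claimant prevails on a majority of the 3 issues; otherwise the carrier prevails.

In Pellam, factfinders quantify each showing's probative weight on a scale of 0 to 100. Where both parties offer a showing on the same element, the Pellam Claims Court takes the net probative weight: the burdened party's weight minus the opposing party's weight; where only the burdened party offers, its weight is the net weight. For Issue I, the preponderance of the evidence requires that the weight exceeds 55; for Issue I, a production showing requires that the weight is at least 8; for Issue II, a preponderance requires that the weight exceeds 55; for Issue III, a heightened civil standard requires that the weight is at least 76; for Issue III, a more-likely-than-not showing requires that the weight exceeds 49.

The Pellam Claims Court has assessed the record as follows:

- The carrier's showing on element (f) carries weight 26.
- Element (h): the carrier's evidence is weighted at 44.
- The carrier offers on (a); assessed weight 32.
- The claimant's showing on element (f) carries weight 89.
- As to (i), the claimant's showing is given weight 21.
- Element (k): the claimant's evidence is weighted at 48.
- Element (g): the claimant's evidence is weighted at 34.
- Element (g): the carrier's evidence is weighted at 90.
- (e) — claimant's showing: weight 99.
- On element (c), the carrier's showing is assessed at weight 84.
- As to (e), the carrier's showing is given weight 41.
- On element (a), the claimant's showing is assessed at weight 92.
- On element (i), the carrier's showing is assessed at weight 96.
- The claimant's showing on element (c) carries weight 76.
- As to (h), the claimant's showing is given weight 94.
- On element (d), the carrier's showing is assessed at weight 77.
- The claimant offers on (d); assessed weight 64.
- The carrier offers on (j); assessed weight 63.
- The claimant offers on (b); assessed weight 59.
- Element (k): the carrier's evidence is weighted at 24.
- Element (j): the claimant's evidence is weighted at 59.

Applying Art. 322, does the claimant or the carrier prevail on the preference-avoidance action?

carrier

— Issue I —
Stage I.1 (claimant, the preponderance of the evidence, weight exceeds 55): (a) net 92−32=60 > 55 — meets; (b) 59 > 55 — meets.
  The claimant carries Stage I.1; the carrier now bears the burden.
Stage I.2 (carrier, a production showing, weight is at least 8): (c) net 84−76=8 ≥ 8 — meets; (d) net 77−64=13 ≥ 8 — meets.
  Stage I.2 carried; the final stage is satisfied.
Every stage carried; the carrier prevails on this issue.
— Issue II —
Stage II.1 — burden on claimant; standard: a preponderance (weight exceeds 55).
    (e): 99 − 41 = 58 > 55 [met]
    (f): 89 − 26 = 63 > 55 [met]
  Stage II.1 carried; the burden shifts to the carrier.
Stage II.2 — burden on carrier; standard: a preponderance (weight exceeds 55).
    (g): 90 − 34 = 56 > 55 [met]
  The carrier carries the last stage.
All stages carried — the carrier prevails on this issue.
— Issue III —
Stage III.1 (claimant, a more-likely-than-not showing, weight exceeds 49): (h) net 94−44=50 > 49 — meets.
  Stage III.1 is satisfied; the onus moves to the carrier.
Stage III.2 (carrier, a heightened civil standard, weight is at least 76): (i) net 96−21=75 < 76 — fails.
  Stage III.2 not carried; the carrier fails its burden.
The claimant prevails on this issue.
Per-issue: Issue I → carrier; Issue II → carrier; Issue III → claimant. The claimant must prevail on a majority of issues; overall, the carrier prevails.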